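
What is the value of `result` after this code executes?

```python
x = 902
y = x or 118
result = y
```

x = 902; y = 902; result = 902

902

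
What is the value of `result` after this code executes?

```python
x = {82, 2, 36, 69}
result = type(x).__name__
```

x is set; result = 'set'

'set'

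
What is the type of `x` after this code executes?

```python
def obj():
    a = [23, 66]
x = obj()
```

Function without return returns None

NoneType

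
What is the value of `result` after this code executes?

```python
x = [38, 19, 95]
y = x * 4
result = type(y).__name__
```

x is list; y is list; result = 'list'

'list'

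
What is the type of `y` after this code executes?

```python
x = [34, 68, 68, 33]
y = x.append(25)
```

list.append() returns None (mutates in place)

NoneType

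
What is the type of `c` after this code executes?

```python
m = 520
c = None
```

None has type NoneType

NoneType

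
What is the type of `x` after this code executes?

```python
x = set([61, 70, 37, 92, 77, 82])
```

set() constructor returns set

set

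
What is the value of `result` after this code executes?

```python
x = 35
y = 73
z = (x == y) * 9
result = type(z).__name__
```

x is int; y is int; z is int; result = 'int'

'int'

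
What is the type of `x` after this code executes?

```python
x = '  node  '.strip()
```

str.strip() returns str

str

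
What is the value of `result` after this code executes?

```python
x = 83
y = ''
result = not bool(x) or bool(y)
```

x = 83; y = ''; result = False

False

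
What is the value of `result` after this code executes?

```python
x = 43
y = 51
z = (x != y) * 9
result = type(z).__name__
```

x is int; y is int; z is int; result = 'int'

'int'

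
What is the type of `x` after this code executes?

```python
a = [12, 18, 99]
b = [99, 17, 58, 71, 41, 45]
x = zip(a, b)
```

zip() returns a zip object

zip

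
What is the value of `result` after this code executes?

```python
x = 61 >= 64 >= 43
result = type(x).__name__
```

x is bool; result = 'bool'

'bool'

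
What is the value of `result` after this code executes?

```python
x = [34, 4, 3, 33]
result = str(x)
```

x = [34, 4, 3, 33]; result = '[34, 4, 3, 33]'

'[34, 4, 3, 33]'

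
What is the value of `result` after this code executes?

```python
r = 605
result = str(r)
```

r = 605; result = '605'

'605'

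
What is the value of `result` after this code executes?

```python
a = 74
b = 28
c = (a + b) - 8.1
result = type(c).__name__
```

a is int; b is int; c is float; result = 'float'

'float'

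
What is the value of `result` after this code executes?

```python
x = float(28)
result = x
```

x = 28.0; result = 28.0

28.0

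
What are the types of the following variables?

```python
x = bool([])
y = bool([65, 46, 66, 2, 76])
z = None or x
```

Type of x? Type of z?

bool() returns bool; None or bool returns the bool

bool, bool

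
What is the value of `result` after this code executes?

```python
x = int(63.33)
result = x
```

x = 63; result = 63

63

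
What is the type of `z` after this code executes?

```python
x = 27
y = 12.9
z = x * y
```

int * float = float

float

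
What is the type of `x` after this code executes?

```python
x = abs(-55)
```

abs() of int returns int

int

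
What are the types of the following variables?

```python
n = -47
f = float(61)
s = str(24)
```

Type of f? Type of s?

f is assigned the result of calling float(), which returns a float; s is assigned the result of calling str(), which returns a str

float, str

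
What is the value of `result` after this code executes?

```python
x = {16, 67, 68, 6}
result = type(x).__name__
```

x is set; result = 'set'

'set'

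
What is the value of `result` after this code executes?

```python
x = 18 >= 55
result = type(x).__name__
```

x is bool; result = 'bool'

'bool'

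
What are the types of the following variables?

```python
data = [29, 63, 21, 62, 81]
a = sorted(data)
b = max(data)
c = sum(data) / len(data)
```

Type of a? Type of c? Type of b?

sorted() returns list; int / int = float; max of ints returns int

list, float, int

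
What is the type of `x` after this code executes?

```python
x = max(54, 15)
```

max() of ints returns int

int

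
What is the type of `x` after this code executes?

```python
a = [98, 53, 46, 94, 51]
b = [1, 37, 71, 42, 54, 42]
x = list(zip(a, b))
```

list(zip()) returns a list of tuples

list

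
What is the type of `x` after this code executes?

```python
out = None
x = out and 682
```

'and' returns first falsy value (None)

NoneType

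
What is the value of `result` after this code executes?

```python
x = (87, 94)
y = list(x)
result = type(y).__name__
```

x is tuple; y is list; result = 'list'

'list'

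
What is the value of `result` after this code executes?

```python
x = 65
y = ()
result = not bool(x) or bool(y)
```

x = 65; y = (); result = False

False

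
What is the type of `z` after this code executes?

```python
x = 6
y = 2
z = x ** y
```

positive int ** positive int = int

int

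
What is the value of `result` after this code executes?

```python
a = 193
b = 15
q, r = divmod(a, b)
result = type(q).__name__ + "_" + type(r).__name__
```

a is int; b is int; q is int; r is int; result = 'int_int'

'int_int'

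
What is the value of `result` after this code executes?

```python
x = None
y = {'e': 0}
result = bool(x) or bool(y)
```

x = None; y = {'e': 0}; result = True

True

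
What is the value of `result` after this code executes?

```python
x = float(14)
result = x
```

x = 14.0; result = 14.0

14.0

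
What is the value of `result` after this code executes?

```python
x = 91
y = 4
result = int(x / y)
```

x = 91; y = 4; result = 22

22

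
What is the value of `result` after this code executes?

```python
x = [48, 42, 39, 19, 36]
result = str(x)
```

x = [48, 42, 39, 19, 36]; result = '[48, 42, 39, 19, 36]'

'[48, 42, 39, 19, 36]'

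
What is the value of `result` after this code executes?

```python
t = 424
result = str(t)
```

t = 424; result = '424'

'424'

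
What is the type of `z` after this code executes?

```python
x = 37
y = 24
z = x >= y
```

Comparison returns bool

bool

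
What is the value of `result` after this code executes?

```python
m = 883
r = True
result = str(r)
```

m = 883; r = True; result = 'True'

'True'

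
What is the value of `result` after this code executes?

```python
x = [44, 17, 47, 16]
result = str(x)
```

x = [44, 17, 47, 16]; result = '[44, 17, 47, 16]'

'[44, 17, 47, 16]'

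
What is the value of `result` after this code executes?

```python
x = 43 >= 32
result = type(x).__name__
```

x is bool; result = 'bool'

'bool'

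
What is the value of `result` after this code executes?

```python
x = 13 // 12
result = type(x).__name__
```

x is int; result = 'int'

'int'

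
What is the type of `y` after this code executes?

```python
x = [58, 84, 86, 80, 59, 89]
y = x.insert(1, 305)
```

list.insert() returns None

NoneType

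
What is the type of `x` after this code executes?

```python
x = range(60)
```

range() returns a range object

range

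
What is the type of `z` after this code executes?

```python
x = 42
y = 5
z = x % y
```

int % int = int

int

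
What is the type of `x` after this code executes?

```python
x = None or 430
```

'or' with None returns the other truthy value

int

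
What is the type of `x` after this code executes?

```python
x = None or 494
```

'or' with None returns the other truthy value

int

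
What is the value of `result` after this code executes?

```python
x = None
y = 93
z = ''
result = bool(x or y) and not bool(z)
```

x = None; y = 93; z = ''; result = True

True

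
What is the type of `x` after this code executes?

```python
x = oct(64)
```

oct() returns str representation

str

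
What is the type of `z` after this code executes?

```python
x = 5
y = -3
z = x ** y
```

int ** negative = float

float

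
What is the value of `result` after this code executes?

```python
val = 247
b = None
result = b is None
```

val = 247; b = None; result = True

True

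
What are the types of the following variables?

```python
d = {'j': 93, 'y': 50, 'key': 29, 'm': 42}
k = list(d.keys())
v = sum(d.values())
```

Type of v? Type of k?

sum of ints is int; list() converts to list

int, list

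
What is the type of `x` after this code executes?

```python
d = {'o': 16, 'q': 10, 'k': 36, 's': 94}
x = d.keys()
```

.keys() returns dict_keys view

dict_keys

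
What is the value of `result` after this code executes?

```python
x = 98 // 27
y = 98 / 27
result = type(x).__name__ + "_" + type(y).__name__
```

x is int; y is float; result = 'int_float'

'int_float'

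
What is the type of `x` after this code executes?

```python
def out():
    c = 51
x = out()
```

Function without return returns None

NoneType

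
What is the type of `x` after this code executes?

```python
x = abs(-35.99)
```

abs() of float returns float

float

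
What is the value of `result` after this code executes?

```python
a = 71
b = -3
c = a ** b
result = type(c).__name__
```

a is int; b is int; c is float; result = 'float'

'float'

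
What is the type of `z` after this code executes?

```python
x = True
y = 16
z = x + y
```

bool + int = int (bool is subclass of int)

int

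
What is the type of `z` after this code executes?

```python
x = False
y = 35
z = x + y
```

bool + int = int (bool is subclass of int)

int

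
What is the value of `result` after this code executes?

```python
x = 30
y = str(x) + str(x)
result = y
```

x = 30; y = '3030'; result = '3030'

'3030'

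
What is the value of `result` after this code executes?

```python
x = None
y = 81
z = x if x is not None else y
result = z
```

x = None; y = 81; z = 81; result = 81

81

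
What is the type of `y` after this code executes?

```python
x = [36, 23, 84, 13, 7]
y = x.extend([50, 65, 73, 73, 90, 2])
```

list.extend() returns None

NoneType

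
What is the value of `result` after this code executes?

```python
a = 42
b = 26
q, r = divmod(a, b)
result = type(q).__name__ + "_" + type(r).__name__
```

a is int; b is int; q is int; r is int; result = 'int_int'

'int_int'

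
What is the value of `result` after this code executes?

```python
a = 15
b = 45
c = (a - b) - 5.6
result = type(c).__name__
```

a is int; b is int; c is float; result = 'float'

'float'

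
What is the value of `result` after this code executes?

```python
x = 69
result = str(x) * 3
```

x = 69; result = '696969'

'696969'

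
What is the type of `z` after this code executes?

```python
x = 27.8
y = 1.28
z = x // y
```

float // float = float

float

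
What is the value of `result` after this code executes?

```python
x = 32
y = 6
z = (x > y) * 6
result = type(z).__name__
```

x is int; y is int; z is int; result = 'int'

'int'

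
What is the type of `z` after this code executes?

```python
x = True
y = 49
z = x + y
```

bool + int = int (bool is subclass of int)

int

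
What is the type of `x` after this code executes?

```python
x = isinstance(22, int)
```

isinstance() returns bool

bool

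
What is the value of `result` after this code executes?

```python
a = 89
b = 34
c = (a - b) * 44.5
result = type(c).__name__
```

a is int; b is int; c is float; result = 'float'

'float'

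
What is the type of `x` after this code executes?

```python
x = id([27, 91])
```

id() returns int

int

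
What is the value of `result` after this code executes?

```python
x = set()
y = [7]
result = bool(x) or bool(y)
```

x = set(); y = [7]; result = True

True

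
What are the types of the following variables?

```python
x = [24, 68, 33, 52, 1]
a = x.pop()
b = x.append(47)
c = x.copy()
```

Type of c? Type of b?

copy() returns list; append() returns None

list, NoneType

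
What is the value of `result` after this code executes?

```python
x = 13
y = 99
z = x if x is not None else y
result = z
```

x = 13; y = 99; z = 13; result = 13

13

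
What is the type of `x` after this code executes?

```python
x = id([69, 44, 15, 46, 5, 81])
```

id() returns int

int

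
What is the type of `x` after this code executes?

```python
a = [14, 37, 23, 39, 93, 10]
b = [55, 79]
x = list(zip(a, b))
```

list(zip()) returns a list of tuples

list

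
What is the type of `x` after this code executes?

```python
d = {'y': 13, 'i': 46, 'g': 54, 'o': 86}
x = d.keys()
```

.keys() returns dict_keys view

dict_keys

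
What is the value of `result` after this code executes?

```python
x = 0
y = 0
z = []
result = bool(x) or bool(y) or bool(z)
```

x = 0; y = 0; z = []; result = False

False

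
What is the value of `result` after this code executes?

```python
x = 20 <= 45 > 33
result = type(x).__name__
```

x is bool; result = 'bool'

'bool'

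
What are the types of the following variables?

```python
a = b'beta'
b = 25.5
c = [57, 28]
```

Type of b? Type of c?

b is assigned a number with a decimal point, so it is a float; c is assigned a list literal (square brackets)

float, list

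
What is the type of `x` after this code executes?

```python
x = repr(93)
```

repr() returns str

str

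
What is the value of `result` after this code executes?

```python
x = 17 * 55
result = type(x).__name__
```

x is int; result = 'int'

'int'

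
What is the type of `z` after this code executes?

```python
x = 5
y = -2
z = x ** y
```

int ** negative = float

float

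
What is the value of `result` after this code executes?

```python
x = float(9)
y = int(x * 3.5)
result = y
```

x = 9.0; y = 31; result = 31

31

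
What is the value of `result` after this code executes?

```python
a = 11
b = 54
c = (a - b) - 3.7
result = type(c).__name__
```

a is int; b is int; c is float; result = 'float'

'float'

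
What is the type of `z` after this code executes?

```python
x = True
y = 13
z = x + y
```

bool + int = int (bool is subclass of int)

int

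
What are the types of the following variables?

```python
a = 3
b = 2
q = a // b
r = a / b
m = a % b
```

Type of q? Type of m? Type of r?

// returns int; % of ints returns int; / returns float

int, int, float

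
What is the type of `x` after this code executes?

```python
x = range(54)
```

range() returns a range object

range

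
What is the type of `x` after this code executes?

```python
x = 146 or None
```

'or' returns first truthy value

int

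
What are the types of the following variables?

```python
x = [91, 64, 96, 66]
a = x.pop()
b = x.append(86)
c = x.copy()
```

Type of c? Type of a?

copy() returns list; pop() returns element

list, int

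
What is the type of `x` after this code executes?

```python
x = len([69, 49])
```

len() always returns int

int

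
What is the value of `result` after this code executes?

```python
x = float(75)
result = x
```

x = 75.0; result = 75.0

75.0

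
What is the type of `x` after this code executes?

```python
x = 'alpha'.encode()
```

str.encode() returns bytes

bytes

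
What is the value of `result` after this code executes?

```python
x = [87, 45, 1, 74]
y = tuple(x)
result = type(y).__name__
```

x is list; y is tuple; result = 'tuple'

'tuple'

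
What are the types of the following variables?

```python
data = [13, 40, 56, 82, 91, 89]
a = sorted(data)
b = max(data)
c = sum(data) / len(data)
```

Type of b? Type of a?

max of ints returns int; sorted() returns list

int, list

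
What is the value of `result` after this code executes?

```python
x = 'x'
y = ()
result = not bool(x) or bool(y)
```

x = 'x'; y = (); result = False

False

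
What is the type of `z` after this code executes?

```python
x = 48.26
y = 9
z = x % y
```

float % int = float

float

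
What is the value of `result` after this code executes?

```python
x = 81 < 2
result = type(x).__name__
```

x is bool; result = 'bool'

'bool'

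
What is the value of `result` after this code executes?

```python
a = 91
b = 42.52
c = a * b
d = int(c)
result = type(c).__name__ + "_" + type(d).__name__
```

a is int; b is float; c is float; d is int; result = 'float_int'

'float_int'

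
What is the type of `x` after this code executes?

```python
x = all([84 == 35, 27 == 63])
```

all() returns bool

bool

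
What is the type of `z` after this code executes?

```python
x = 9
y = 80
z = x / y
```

int / int = float

float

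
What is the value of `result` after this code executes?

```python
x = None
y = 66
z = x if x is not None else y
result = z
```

x = None; y = 66; z = 66; result = 66

66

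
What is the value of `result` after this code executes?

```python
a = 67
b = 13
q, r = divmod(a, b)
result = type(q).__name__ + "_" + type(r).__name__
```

a is int; b is int; q is int; r is int; result = 'int_int'

'int_int'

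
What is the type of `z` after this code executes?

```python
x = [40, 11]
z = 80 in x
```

'in' operator returns bool

bool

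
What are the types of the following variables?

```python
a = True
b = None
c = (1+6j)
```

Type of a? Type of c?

a is assigned the constant True, which has type bool; c is assigned (1+6j), an int plus an imaginary literal (j suffix), which evaluates to complex

bool, complex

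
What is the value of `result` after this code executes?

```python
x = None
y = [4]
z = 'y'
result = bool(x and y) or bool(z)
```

x = None; y = [4]; z = 'y'; result = True

True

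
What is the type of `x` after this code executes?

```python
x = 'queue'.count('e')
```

str.count() returns int

int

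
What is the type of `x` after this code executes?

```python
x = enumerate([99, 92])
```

enumerate() returns an enumerate object

enumerate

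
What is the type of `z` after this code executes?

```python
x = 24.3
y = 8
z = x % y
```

float % int = float

float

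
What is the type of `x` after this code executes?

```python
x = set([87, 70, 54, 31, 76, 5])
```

set() constructor returns set

set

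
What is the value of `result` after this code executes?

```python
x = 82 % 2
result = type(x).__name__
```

x is int; result = 'int'

'int'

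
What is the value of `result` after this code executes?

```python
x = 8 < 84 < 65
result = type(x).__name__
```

x is bool; result = 'bool'

'bool'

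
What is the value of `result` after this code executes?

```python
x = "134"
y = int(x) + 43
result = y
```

x = '134'; y = 177; result = 177

177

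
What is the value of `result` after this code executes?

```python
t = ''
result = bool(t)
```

t = ''; result = False

False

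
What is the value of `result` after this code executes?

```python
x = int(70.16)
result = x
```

x = 70; result = 70

70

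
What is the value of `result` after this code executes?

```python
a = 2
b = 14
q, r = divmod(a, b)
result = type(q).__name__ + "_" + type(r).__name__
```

a is int; b is int; q is int; r is int; result = 'int_int'

'int_int'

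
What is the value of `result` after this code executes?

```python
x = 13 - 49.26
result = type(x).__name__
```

x is float; result = 'float'

'float'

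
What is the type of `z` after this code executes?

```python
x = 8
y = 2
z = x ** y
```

positive int ** positive int = int

int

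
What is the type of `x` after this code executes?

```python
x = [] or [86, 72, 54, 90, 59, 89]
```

'or' returns first truthy value (list)

list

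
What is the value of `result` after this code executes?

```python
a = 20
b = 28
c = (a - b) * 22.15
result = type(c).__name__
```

a is int; b is int; c is float; result = 'float'

'float'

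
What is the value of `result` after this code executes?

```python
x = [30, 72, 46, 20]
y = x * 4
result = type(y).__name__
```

x is list; y is list; result = 'list'

'list'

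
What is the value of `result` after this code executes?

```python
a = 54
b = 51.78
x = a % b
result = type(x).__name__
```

a is int; b is float; x is float; result = 'float'

'float'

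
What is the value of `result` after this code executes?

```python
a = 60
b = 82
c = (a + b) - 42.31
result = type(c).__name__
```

a is int; b is int; c is float; result = 'float'

'float'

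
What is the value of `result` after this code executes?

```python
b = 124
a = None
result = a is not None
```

b = 124; a = None; result = False

False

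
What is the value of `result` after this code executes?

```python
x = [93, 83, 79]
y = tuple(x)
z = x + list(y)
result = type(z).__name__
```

x is list; y is tuple; z is list; result = 'list'

'list'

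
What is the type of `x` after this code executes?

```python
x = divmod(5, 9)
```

divmod() returns tuple of (quotient, remainder)

tuple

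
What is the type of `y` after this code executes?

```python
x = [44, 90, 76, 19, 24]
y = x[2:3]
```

Slicing a list returns a list

list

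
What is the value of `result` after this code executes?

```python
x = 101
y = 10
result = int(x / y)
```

x = 101; y = 10; result = 10

10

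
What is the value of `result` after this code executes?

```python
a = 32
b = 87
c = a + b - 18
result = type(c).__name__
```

a is int; b is int; c is int; result = 'int'

'int'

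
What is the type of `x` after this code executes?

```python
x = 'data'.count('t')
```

str.count() returns int

int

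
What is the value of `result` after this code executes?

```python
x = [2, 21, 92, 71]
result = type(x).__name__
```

x is list; result = 'list'

'list'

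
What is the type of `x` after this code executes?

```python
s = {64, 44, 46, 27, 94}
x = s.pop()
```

Popping from set[int] returns int

int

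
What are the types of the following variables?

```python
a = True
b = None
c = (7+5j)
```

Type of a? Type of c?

a is assigned the constant True, which has type bool; c is assigned (7+5j), an int plus an imaginary literal (j suffix), which evaluates to complex

bool, complex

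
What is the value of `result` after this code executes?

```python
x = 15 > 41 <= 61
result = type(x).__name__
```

x is bool; result = 'bool'

'bool'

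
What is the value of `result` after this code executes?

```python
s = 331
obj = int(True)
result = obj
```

s = 331; obj = 1; result = 1

1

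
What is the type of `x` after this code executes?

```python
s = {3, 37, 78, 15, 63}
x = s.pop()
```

Popping from set[int] returns int

int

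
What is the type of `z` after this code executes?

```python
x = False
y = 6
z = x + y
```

bool + int = int (bool is subclass of int)

int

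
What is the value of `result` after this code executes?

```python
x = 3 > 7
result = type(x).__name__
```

x is bool; result = 'bool'

'bool'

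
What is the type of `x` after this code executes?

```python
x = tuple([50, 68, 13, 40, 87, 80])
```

tuple() constructor returns tuple

tuple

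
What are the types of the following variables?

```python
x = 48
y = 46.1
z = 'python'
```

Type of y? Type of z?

y is assigned a number with a decimal point, so it is a float; z is assigned a quoted string literal, so it is a str

float, str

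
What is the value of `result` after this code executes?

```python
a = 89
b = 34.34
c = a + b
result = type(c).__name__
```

a is int; b is float; c is float; result = 'float'

'float'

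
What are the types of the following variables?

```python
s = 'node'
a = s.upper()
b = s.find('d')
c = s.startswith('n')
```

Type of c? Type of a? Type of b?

startswith() returns bool; upper() returns str; find() returns int

bool, str, int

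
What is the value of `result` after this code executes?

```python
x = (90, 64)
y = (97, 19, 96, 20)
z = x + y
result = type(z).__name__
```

x is tuple; y is tuple; z is tuple; result = 'tuple'

'tuple'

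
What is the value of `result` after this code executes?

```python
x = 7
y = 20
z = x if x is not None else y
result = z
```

x = 7; y = 20; z = 7; result = 7

7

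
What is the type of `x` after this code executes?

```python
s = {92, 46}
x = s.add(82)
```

set.add() returns None (mutates in place)

NoneType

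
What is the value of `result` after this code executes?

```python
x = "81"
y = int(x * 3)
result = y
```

x = '81'; y = 818181; result = 818181

818181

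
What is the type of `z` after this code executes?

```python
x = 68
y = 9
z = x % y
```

int % int = int

int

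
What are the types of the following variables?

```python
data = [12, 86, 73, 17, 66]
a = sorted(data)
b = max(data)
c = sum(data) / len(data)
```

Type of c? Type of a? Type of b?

int / int = float; sorted() returns list; max of ints returns int

float, list, int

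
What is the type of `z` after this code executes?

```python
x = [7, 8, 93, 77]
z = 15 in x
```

'in' operator returns bool

bool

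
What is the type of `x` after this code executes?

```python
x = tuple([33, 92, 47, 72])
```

tuple() constructor returns tuple

tuple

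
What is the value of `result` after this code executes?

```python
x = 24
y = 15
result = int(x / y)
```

x = 24; y = 15; result = 1

1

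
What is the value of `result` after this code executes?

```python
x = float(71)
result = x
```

x = 71.0; result = 71.0

71.0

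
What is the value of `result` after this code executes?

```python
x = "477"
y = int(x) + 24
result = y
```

x = '477'; y = 501; result = 501

501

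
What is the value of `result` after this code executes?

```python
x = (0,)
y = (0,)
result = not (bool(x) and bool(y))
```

x = (0,); y = (0,); result = False

False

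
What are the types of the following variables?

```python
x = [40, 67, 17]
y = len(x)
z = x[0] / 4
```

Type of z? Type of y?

int / int = float; len() returns int

float, int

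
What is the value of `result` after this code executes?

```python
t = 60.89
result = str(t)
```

t = 60.89; result = '60.89'

'60.89'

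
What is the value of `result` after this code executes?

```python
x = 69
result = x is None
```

x = 69; result = False

False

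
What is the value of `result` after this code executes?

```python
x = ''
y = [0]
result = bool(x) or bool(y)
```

x = ''; y = [0]; result = True

True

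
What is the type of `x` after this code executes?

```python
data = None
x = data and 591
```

'and' returns first falsy value (None)

NoneType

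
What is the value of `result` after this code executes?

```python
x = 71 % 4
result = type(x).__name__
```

x is int; result = 'int'

'int'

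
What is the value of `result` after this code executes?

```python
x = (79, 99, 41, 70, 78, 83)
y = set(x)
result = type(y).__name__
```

x is tuple; y is set; result = 'set'

'set'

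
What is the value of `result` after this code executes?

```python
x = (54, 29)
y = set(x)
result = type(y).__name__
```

x is tuple; y is set; result = 'set'

'set'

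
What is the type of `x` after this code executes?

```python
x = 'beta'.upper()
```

str.upper() returns str

str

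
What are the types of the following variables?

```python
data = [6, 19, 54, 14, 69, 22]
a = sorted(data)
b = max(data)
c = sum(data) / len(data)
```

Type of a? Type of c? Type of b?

sorted() returns list; int / int = float; max of ints returns int

list, float, int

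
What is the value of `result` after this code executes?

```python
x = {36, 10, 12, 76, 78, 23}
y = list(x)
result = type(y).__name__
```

x is set; y is list; result = 'list'

'list'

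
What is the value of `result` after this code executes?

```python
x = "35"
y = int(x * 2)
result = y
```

x = '35'; y = 3535; result = 3535

3535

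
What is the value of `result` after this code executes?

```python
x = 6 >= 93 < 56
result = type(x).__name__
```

x is bool; result = 'bool'

'bool'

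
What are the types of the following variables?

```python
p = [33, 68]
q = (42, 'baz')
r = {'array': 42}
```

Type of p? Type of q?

p is assigned a list literal (square brackets); q is assigned a tuple (parenthesized, comma-separated values)

list, tuple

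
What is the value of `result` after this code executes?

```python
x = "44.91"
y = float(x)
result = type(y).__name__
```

x is str; y is float; result = 'float'

'float'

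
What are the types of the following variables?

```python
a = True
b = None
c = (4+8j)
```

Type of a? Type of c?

a is assigned the constant True, which has type bool; c is assigned (4+8j), an int plus an imaginary literal (j suffix), which evaluates to complex

bool, complex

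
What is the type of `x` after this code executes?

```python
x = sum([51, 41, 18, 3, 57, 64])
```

sum() of ints returns int

int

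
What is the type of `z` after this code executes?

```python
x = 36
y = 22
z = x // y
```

int // int = int

int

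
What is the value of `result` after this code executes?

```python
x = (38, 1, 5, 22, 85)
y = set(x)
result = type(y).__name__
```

x is tuple; y is set; result = 'set'

'set'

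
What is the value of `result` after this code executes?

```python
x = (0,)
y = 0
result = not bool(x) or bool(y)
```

x = (0,); y = 0; result = False

False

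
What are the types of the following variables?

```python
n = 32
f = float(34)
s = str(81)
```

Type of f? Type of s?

f is assigned the result of calling float(), which returns a float; s is assigned the result of calling str(), which returns a str

float, str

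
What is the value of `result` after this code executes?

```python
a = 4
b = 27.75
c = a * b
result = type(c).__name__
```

a is int; b is float; c is float; result = 'float'

'float'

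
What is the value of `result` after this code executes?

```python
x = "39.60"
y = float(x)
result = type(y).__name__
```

x is str; y is float; result = 'float'

'float'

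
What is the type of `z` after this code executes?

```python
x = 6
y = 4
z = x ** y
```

positive int ** positive int = int

int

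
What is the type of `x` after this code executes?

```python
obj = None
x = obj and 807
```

'and' returns first falsy value (None)

NoneType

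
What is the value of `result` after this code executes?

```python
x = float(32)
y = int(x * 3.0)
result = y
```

x = 32.0; y = 96; result = 96

96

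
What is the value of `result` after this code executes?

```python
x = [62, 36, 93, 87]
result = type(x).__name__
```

x is list; result = 'list'

'list'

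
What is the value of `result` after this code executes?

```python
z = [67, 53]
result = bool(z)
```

z = [67, 53]; result = True

True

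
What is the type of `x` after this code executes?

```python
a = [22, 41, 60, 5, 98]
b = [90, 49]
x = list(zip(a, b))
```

list(zip()) returns a list of tuples

list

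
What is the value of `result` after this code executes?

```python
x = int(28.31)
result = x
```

x = 28; result = 28

28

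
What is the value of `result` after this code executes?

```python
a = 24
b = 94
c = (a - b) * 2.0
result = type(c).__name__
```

a is int; b is int; c is float; result = 'float'

'float'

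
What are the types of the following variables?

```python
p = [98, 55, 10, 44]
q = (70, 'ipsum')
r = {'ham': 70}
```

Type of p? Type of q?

p is assigned a list literal (square brackets); q is assigned a tuple (parenthesized, comma-separated values)

list, tuple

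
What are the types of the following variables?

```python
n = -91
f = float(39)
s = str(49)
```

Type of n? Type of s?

n is assigned a bare integer (no decimal point), so it is an int; s is assigned the result of calling str(), which returns a str

int, str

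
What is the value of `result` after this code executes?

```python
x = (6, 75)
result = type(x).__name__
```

x is tuple; result = 'tuple'

'tuple'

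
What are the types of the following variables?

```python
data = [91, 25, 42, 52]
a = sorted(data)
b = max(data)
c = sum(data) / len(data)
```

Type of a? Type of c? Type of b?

sorted() returns list; int / int = float; max of ints returns int

list, float, int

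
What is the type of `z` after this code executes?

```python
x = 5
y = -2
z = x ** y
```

int ** negative = float

float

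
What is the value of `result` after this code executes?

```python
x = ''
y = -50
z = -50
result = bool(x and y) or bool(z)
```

x = ''; y = -50; z = -50; result = True

True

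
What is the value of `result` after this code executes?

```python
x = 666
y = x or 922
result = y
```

x = 666; y = 666; result = 666

666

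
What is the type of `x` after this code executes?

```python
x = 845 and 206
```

'and' with truthy values returns last operand (int)

int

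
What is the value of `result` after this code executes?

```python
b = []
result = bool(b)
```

b = []; result = False

False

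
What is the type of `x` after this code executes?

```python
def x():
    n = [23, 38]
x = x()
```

Function without return returns None

NoneType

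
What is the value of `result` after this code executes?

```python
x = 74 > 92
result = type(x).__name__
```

x is bool; result = 'bool'

'bool'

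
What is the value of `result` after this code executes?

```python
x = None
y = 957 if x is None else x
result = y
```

x = None; y = 957; result = 957

957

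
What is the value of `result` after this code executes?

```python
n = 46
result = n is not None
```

n = 46; result = True

True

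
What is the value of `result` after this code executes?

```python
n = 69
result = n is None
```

n = 69; result = False

False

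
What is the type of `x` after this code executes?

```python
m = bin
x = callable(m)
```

callable() returns bool

bool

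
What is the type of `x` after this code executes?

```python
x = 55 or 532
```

'or' returns first truthy value (int)

int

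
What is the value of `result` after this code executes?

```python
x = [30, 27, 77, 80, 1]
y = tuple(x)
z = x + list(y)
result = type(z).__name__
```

x is list; y is tuple; z is list; result = 'list'

'list'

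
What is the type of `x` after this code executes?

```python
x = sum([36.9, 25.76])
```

sum() of floats returns float

float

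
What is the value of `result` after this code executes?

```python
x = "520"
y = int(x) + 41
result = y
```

x = '520'; y = 561; result = 561

561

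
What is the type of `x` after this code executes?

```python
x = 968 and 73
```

'and' with truthy values returns last operand (int)

int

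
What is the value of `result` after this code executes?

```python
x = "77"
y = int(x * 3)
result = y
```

x = '77'; y = 777777; result = 777777

777777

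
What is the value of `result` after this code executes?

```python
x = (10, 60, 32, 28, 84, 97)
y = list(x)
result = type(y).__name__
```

x is tuple; y is list; result = 'list'

'list'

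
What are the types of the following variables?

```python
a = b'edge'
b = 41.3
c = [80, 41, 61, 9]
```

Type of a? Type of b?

a is assigned a bytes literal (b'...' prefix); b is assigned a number with a decimal point, so it is a float

bytes, float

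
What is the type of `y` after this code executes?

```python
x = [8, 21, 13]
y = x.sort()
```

list.sort() returns None (mutates in place)

NoneType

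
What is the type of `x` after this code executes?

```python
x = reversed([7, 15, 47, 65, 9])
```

reversed() on a list returns list_reverseiterator

list_reverseiterator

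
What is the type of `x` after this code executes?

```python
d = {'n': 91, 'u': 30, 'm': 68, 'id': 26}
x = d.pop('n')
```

dict.pop() returns the value

int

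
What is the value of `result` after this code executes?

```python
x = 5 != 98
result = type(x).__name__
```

x is bool; result = 'bool'

'bool'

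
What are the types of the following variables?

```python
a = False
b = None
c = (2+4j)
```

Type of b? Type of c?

b is assigned None, whose type is NoneType; c is assigned (2+4j), an int plus an imaginary literal (j suffix), which evaluates to complex

NoneType, complex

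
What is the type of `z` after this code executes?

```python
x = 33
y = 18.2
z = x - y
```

int - float = float

float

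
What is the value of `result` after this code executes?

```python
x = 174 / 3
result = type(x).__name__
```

x is float; result = 'float'

'float'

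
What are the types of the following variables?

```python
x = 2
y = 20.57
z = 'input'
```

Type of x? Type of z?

x is assigned a bare integer (no decimal point), so it is an int; z is assigned a quoted string literal, so it is a str

int, str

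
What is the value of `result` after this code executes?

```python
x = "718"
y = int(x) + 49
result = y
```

x = '718'; y = 767; result = 767

767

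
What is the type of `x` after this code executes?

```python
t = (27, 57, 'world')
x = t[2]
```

Index 2 of tuple is a str literal

str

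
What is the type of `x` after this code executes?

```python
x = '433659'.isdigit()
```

str.isdigit() returns bool

bool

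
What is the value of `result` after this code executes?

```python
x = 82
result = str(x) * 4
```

x = 82; result = '82828282'

'82828282'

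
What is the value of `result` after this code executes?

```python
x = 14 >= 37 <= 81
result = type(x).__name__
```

x is bool; result = 'bool'

'bool'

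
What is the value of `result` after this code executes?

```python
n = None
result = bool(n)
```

n = None; result = False

False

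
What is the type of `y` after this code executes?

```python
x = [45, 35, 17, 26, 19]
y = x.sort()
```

list.sort() returns None (mutates in place)

NoneType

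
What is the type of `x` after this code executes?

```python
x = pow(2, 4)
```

pow(int, int) returns int

int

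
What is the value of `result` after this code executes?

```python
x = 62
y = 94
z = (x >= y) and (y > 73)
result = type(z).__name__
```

x is int; y is int; z is bool; result = 'bool'

'bool'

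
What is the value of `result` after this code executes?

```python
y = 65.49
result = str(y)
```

y = 65.49; result = '65.49'

'65.49'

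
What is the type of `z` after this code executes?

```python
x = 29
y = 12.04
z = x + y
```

int + float = float

float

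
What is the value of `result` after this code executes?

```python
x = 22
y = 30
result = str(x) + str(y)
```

x = 22; y = 30; result = '2230'

'2230'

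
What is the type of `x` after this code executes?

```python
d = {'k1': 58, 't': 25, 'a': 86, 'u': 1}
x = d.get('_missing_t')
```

dict.get() returns None when key not found

NoneType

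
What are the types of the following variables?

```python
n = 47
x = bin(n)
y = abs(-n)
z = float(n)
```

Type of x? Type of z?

bin() returns str; float() returns float

str, float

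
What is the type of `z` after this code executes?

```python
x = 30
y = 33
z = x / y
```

int / int = float

float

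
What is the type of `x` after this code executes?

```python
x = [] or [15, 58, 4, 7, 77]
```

'or' returns first truthy value (list)

list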